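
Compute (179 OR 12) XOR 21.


Step 1: 179 | 12 = 191
Step 2: 191 ^ 21 = 170

170


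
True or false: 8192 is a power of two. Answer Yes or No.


0b10000000000000. Only one bit set => Yes

Yes


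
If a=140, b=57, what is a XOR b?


140 ^ 57 = 181

181


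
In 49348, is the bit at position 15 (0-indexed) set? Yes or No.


0b1100000011000100, bit 15 = 1. Yes

Yes


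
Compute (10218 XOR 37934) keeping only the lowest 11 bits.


Step 1: 10218 ^ 37934 = 46020
Step 2: 46020 & 2047 = 964

964


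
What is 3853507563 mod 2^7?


3853507563 & 127 = 107

107


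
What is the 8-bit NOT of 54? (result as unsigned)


~0b110110 = 0b11001001 = 201 (8-bit unsigned)

201


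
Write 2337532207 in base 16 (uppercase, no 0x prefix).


2337532207 = 8B53E92F hex

8B53E92F


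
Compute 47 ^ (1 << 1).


47 ^ (1 << 1) = 47 ^ 2 = 45

45


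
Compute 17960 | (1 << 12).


17960 | (1 << 12) = 17960 | 4096 = 22056

22056


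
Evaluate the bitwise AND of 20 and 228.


0b10100 & 0b11100100 = 0b100 = 4

4


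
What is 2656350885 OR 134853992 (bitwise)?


0b10011110010101001011001010100101 | 0b1000000010011011010101101000 = 0b10011110010111011011011111101101 = 2656942061

2656942061


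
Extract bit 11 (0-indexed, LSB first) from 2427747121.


0b10010000101101000111101100110001, position 11 = 1

1


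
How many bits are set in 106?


0b1101010 has 4 set bits

4


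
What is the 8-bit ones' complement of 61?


61 ^ 255 = 194

194


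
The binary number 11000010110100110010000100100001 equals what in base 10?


11000010110100110010000100100001 in decimal = 3268616481

3268616481


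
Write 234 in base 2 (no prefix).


234 = 11101010 in binary

11101010


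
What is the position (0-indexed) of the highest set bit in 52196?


0b1100101111100100. Highest set bit at position 15

15


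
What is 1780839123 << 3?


0b1101010001001010111001011010011 << 3 = 0b1101010001001010111001011010011000 = 14246712984

14246712984


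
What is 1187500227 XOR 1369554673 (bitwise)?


0b1000110110001111101000011000011 ^ 0b1010001101000011011111011110001 = 0b10111011001100110111000110010 = 392588850

392588850


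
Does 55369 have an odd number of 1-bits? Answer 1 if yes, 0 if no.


0b1101100001001001 has 7 ones => parity 1

1


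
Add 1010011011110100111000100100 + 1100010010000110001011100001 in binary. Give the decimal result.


1010011011110100111000100100 + 1100010010000110001011100001 = 10110101101111011000100000101 = 381137157

381137157


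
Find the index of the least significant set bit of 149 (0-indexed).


0b10010101. Lowest set bit at position 0

0


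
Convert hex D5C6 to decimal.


D5C6 hex = 54726 decimal

54726


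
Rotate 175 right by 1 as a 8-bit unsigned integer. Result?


Rotate 0b10101111 right by 1 (8-bit) = 0b11010111 = 215

215


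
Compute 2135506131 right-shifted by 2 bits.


0b1111111010010010011110011010011 >> 2 = 0b11111110100100100111100110100 = 533876532

533876532


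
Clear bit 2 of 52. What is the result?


52 & ~(1 << 2) = 48

48


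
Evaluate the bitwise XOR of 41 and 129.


0b101001 ^ 0b10000001 = 0b10101000 = 168

168


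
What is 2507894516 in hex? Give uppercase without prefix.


2507894516 = 957B6EF4 hex

957B6EF4


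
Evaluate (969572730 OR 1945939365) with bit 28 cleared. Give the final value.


Step 1: 969572730 | 1945939365 = 2080288255
Step 2: 2080288255 & ~(1 << 28) = 1811852799

1811852799


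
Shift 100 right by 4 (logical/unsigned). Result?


0b1100100 >> 4 = 0b110 = 6

6


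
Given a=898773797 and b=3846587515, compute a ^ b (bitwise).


898773797 ^ 3846587515 = 3503585118

3503585118


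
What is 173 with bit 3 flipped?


173 ^ (1 << 3) = 173 ^ 8 = 165

165


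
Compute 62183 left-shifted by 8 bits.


0b1111001011100111 << 8 = 0b111100101110011100000000 = 15918848

15918848


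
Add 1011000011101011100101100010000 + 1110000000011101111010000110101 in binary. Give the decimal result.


1011000011101011100101100010000 + 1110000000011101111010000110101 = 11001000100001001011111101000101 = 3364142917

3364142917


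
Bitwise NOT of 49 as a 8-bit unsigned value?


~0b110001 = 0b11001110 = 206 (8-bit unsigned)

206


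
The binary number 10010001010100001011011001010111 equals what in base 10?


10010001010100001011011001010111 in decimal = 2437985879

2437985879


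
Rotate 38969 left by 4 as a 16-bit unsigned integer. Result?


Rotate 0b1001100000111001 left by 4 (16-bit) = 0b1000001110011001 = 33689

33689


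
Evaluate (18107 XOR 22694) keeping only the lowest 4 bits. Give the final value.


Step 1: 18107 ^ 22694 = 7709
Step 2: 7709 & 15 = 13

13


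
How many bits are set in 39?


0b100111 has 4 set bits

4


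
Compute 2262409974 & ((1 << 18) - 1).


2262409974 & 262143 = 107254

107254


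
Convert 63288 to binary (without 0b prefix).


63288 = 1111011100111000 in binary

1111011100111000


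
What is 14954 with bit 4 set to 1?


14954 | (1 << 4) = 14954 | 16 = 14970

14970


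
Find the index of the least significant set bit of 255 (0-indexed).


0b11111111. Lowest set bit at position 0

0


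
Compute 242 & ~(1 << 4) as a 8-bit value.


242 & ~(1 << 4) = 226

226


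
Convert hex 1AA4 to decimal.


1AA4 hex = 6820 decimal

6820


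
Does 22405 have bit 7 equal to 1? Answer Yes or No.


0b101011110000101, bit 7 = 1. Yes

Yes


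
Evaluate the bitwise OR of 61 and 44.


0b111101 | 0b101100 = 0b111101 = 61

61


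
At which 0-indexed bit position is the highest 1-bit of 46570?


0b1011010111101010. Highest set bit at position 15

15


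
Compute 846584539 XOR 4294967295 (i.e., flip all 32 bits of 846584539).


846584539 ^ 4294967295 = 3448382756

3448382756


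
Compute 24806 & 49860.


0b110000011100110 & 0b1100001011000100 = 0b100000011000100 = 16580

16580


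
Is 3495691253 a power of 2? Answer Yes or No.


0b11010000010111000000001111110101. Multiple bits set => No

No


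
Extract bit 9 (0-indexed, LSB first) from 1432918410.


0b1010101011010001001100110001010, position 9 = 0

0


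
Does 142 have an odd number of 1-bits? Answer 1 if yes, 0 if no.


0b10001110 has 4 ones => parity 0

0


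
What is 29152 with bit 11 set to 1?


29152 | (1 << 11) = 29152 | 2048 = 31200

31200


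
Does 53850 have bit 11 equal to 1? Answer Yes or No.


0b1101001001011010, bit 11 = 0. No

No


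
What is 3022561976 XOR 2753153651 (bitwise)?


0b10110100001010001010001010111000 ^ 0b10100100000110011100101001110011 = 0b10000001100010110100011001011 = 271673547

271673547


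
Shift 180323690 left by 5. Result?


0b1010101111111000010101101010 << 5 = 0b101010111111100001010110101000000 = 5770358080

5770358080


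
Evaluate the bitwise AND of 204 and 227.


0b11001100 & 0b11100011 = 0b11000000 = 192

192


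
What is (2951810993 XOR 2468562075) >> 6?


Step 1: 2951810993 ^ 2468562075 = 1020414762
Step 2: 1020414762 >> 6 = 15943980

15943980


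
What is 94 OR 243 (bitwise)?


0b1011110 | 0b11110011 = 0b11111111 = 255

255


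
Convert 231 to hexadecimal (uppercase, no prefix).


231 = E7 hex

E7


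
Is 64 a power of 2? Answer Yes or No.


0b1000000. Only one bit set => Yes

Yes


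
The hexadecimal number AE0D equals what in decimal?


AE0D hex = 44557 decimal

44557


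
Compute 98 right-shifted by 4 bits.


0b1100010 >> 4 = 0b110 = 6

6


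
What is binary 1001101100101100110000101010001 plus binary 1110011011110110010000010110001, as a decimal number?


1001101100101100110000101010001 + 1110011011110110010000010110001 = 11000001000100011000001000000010 = 3239150082

3239150082


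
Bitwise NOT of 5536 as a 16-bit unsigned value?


~0b1010110100000 = 0b1110101001011111 = 59999 (16-bit unsigned)

59999


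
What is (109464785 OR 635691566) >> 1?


Step 1: 109464785 | 635691566 = 669511423
Step 2: 669511423 >> 1 = 334755711

334755711


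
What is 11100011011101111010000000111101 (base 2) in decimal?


11100011011101111010000000111101 in decimal = 3816267837

3816267837


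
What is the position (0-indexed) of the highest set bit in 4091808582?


0b11110011111001000000101101000110. Highest set bit at position 31

31


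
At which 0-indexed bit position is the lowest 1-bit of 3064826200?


0b10110110101011011000100101011000. Lowest set bit at position 3

3


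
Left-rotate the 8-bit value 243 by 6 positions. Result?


Rotate 0b11110011 left by 6 (8-bit) = 0b11111100 = 252

252


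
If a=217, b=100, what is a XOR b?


217 ^ 100 = 189

189


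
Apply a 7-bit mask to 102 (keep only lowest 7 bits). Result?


102 & 127 = 102

102


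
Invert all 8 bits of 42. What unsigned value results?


42 ^ 255 = 213

213


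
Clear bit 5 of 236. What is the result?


236 & ~(1 << 5) = 204

204


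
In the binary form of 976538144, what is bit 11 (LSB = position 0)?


0b111010001101001100101000100000, position 11 = 1

1


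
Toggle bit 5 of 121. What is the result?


121 ^ (1 << 5) = 121 ^ 32 = 89

89


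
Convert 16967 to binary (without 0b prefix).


16967 = 100001001000111 in binary

100001001000111


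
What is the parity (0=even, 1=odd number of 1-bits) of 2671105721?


0b10011111001101011101011010111001 has 20 ones => parity 0

0


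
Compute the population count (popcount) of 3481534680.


0b11001111100001000000000011011000 has 12 set bits

12


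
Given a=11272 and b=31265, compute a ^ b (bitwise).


11272 ^ 31265 = 22057

22057


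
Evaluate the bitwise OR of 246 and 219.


0b11110110 | 0b11011011 = 0b11111111 = 255

255


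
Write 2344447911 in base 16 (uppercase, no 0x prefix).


2344447911 = 8BBD6FA7 hex

8BBD6FA7


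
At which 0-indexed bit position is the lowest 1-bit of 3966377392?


0b11101100011010100001110110110000. Lowest set bit at position 4

4


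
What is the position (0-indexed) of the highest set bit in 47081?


0b1011011111101001. Highest set bit at position 15

15


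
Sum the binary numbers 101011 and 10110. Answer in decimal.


101011 + 10110 = 1000001 = 65

65


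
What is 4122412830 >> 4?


0b11110101101101110000011100011110 >> 4 = 0b1111010110110111000001110001 = 257650801

257650801


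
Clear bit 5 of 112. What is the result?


112 & ~(1 << 5) = 80

80


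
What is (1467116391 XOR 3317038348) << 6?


Step 1: 1467116391 ^ 3317038348 = 2462553707
Step 2: 2462553707 << 6 = 157603437248

157603437248


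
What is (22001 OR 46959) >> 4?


Step 1: 22001 | 46959 = 63487
Step 2: 63487 >> 4 = 3967

3967


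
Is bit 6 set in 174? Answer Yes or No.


0b10101110, bit 6 = 0. No

No


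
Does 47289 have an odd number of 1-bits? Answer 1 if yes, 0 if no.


0b1011100010111001 has 9 ones => parity 1

1


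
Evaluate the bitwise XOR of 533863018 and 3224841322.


0b11111110100100001101001101010 ^ 0b11000000001101110010110001101010 = 0b11011111111001010011011000000000 = 3756340736

3756340736


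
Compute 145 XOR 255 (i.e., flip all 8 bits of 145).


145 ^ 255 = 110

110


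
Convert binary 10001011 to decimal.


10001011 in decimal = 139

139


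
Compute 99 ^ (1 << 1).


99 ^ (1 << 1) = 99 ^ 2 = 97

97


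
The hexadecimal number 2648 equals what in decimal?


2648 hex = 9800 decimal

9800


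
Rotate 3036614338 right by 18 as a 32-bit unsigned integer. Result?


Rotate 0b10110100111111110000111011000010 right by 18 (32-bit) = 0b11000011101100001010110100111111 = 3283135807

3283135807


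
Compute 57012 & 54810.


0b1101111010110100 & 0b1101011000011010 = 0b1101011000010000 = 54800

54800


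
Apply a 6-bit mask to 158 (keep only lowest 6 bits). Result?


158 & 63 = 30

30


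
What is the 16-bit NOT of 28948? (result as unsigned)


~0b111000100010100 = 0b1000111011101011 = 36587 (16-bit unsigned)

36587


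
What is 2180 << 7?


0b100010000100 << 7 = 0b1000100001000000000 = 279040

279040


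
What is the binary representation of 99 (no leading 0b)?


99 = 1100011 in binary

1100011


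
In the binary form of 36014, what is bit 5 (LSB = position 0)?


0b1000110010101110, position 5 = 1

1


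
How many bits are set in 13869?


0b11011000101101 has 8 set bits

8


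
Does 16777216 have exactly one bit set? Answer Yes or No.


0b1000000000000000000000000. Only one bit set => Yes

Yes


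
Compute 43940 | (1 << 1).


43940 | (1 << 1) = 43940 | 2 = 43942

43942


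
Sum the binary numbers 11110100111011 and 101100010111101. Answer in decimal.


11110100111011 + 101100010111101 = 1001010111111000 = 38392

38392


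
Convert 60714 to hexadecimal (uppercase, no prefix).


60714 = ED2A hex

ED2A


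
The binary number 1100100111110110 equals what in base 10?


1100100111110110 in decimal = 51702

51702


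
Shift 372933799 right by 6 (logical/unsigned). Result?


0b10110001110101000010010100111 >> 6 = 0b10110001110101000010010 = 5827090

5827090


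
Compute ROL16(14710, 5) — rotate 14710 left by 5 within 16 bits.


Rotate 0b11100101110110 left by 5 (16-bit) = 0b10111011000111 = 11975

11975


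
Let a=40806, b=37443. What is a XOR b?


40806 ^ 37443 = 3365

3365


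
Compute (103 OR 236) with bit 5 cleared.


Step 1: 103 | 236 = 239
Step 2: 239 & ~(1 << 5) = 207

207


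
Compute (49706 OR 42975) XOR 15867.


Step 1: 49706 | 42975 = 59391
Step 2: 59391 ^ 15867 = 55812

55812


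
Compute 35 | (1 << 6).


35 | (1 << 6) = 35 | 64 = 99

99


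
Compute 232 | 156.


0b11101000 | 0b10011100 = 0b11111100 = 252

252


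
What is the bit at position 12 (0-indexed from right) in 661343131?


0b100111011010110100101110011011, position 12 = 0

0


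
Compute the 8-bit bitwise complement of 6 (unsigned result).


~0b110 = 0b11111001 = 249 (8-bit unsigned)

249


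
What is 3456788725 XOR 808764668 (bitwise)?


0b11001110000010100110100011110101 ^ 0b110000001101001100010011111100 = 0b11111110001111101010110000001001 = 4265520137

4265520137


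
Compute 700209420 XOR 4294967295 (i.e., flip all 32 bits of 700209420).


700209420 ^ 4294967295 = 3594757875

3594757875


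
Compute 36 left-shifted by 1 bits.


0b100100 << 1 = 0b1001000 = 72

72


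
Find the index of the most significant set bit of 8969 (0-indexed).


0b10001100001001. Highest set bit at position 13

13


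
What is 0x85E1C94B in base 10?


85E1C94B hex = 2246166859 decimal

2246166859


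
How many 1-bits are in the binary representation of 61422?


0b1110111111101110 has 13 set bits

13


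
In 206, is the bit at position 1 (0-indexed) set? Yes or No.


0b11001110, bit 1 = 1. Yes

Yes


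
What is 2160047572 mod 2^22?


2160047572 & 4194303 = 4175316

4175316


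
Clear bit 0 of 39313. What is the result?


39313 & ~(1 << 0) = 39312

39312


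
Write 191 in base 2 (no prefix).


191 = 10111111 in binary

10111111


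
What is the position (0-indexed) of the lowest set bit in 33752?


0b1000001111011000. Lowest set bit at position 3

3


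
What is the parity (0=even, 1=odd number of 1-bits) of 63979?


0b1111100111101011 has 12 ones => parity 0

0


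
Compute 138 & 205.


0b10001010 & 0b11001101 = 0b10001000 = 136

136


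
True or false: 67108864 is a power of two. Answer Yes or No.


0b100000000000000000000000000. Only one bit set => Yes

Yes


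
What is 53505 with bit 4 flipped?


53505 ^ (1 << 4) = 53505 ^ 16 = 53521

53521


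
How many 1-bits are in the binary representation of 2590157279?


0b10011010011000101010100111011111 has 18 set bits

18


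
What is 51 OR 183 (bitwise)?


0b110011 | 0b10110111 = 0b10110111 = 183

183


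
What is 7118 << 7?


0b1101111001110 << 7 = 0b11011110011100000000 = 911104

911104


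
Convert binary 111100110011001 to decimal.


111100110011001 in decimal = 31129

31129


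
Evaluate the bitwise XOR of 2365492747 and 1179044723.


0b10001100111111101000111000001011 ^ 0b1000110010001101100101101110011 = 0b11001010101110000100010101111000 = 3401074040

3401074040


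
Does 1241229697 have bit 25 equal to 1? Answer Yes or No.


0b1001001111110111010100110000001, bit 25 = 0. No

No


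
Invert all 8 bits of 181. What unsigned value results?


181 ^ 255 = 74

74


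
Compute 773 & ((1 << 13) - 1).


773 & 8191 = 773

773


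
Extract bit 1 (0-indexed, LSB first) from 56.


0b111000, position 1 = 0

0


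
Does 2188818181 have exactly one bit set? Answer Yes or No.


0b10000010011101101011011100000101. Multiple bits set => No

No


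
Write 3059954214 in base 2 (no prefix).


3059954214 = 10110110011000110011001000100110 in binary

10110110011000110011001000100110


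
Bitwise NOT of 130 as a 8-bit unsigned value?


~0b10000010 = 0b1111101 = 125 (8-bit unsigned)

125


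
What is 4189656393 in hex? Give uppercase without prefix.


4189656393 = F9B91549 hex

F9B91549


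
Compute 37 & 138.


0b100101 & 0b10001010 = 0b0 = 0

0


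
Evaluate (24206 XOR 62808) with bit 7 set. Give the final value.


Step 1: 24206 ^ 62808 = 43990
Step 2: 43990 | (1 << 7) = 43990 | 128 = 43990

43990


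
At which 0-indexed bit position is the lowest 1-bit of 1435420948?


0b1010101100011101100100100010100. Lowest set bit at position 2

2


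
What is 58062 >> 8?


0b1110001011001110 >> 8 = 0b11100010 = 226

226


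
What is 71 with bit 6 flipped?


71 ^ (1 << 6) = 71 ^ 64 = 7

7


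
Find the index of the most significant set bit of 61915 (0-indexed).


0b1111000111011011. Highest set bit at position 15

15


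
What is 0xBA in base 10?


BA hex = 186 decimal

186


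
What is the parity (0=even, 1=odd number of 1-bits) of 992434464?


0b111011001001110101100100100000 has 14 ones => parity 0

0


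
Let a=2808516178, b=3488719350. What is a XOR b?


2808516178 ^ 3488719350 = 1754738596

1754738596


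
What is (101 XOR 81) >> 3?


Step 1: 101 ^ 81 = 52
Step 2: 52 >> 3 = 6

6


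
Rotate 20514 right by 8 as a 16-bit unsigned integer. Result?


Rotate 0b101000000100010 right by 8 (16-bit) = 0b10001001010000 = 8784

8784


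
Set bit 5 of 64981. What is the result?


64981 | (1 << 5) = 64981 | 32 = 65013

65013


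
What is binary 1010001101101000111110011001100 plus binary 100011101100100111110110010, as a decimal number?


1010001101101000111110011001100 + 100011101100100111110110010 = 1010110001010101100110001111110 = 1445645438

1445645438


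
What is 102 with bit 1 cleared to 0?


102 & ~(1 << 1) = 100

100


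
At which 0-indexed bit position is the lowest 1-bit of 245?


0b11110101. Lowest set bit at position 0

0


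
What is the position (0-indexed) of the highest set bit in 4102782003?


0b11110100100010110111110000110011. Highest set bit at position 31

31


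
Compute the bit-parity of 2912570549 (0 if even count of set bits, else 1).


0b10101101100110100100110010110101 has 17 ones => parity 1

1


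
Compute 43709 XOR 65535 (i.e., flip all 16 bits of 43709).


43709 ^ 65535 = 21826

21826


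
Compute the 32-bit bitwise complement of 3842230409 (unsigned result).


~0b11100101000000111100100010001001 = 0b11010111111000011011101110110 = 452736886 (32-bit unsigned)

452736886


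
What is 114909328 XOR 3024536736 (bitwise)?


0b110110110010110000010010000 ^ 0b10110100010001101100010010100000 = 0b10110010100111111010010000110000 = 2996806704

2996806704


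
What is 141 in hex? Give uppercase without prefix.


141 = 8D hex

8D


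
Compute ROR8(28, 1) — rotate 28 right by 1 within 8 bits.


Rotate 0b11100 right by 1 (8-bit) = 0b1110 = 14

14


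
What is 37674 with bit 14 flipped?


37674 ^ (1 << 14) = 37674 ^ 16384 = 54058

54058


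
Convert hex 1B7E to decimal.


1B7E hex = 7038 decimal

7038


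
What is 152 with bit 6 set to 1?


152 | (1 << 6) = 152 | 64 = 216

216


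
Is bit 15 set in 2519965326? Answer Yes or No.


0b10010110001100111001111010001110, bit 15 = 1. Yes

Yes


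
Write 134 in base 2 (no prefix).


134 = 10000110 in binary

10000110


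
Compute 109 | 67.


0b1101101 | 0b1000011 = 0b1101111 = 111

111


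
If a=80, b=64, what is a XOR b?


80 ^ 64 = 16

16


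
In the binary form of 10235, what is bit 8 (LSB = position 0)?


0b10011111111011, position 8 = 1

1


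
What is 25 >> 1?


0b11001 >> 1 = 0b1100 = 12

12


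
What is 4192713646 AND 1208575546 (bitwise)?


0b11111001111001111011101110101110 & 0b1001000000010010110011000111010 = 0b1001000000000010010001000101010 = 1208033834

1208033834


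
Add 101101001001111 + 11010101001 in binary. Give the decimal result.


101101001001111 + 11010101001 = 110000011111000 = 24824

24824


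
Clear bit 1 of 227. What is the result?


227 & ~(1 << 1) = 225

225


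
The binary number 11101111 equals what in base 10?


11101111 in decimal = 239

239


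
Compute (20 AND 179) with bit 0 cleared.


Step 1: 20 & 179 = 16
Step 2: 16 & ~(1 << 0) = 16

16


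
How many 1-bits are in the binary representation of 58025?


0b1110001010101001 has 8 set bits

8


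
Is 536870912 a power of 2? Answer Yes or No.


0b100000000000000000000000000000. Only one bit set => Yes

Yes


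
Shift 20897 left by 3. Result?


0b101000110100001 << 3 = 0b101000110100001000 = 167176

167176


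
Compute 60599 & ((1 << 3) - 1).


60599 & 7 = 7

7


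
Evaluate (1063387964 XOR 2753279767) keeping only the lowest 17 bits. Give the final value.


Step 1: 1063387964 ^ 2753279767 = 2608444459
Step 2: 2608444459 & 131071 = 111659

111659


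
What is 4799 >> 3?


0b1001010111111 >> 3 = 0b1001010111 = 599

599


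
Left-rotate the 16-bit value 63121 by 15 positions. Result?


Rotate 0b1111011010010001 left by 15 (16-bit) = 0b1111101101001000 = 64328

64328


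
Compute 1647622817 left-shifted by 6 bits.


0b1100010001101001011101010100001 << 6 = 0b1100010001101001011101010100001000000 = 105447860288

105447860288


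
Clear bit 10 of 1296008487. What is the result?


1296008487 & ~(1 << 10) = 1296007463

1296007463


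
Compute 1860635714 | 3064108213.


0b1101110111001110000110001000010 | 0b10110110101000101001010010110101 = 0b11111110111001111001110011110111 = 4276591863

4276591863


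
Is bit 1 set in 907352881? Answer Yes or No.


0b110110000101010001101100110001, bit 1 = 0. No

No


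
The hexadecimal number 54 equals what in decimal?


54 hex = 84 decimal

84


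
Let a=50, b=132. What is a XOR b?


50 ^ 132 = 182

182


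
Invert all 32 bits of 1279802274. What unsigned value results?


1279802274 ^ 4294967295 = 3015165021

3015165021


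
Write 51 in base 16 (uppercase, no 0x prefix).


51 = 33 hex

33


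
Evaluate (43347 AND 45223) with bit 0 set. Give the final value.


Step 1: 43347 & 45223 = 40963
Step 2: 40963 | (1 << 0) = 40963 | 1 = 40963

40963


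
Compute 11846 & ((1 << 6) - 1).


11846 & 63 = 6

6


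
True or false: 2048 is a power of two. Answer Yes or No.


0b100000000000. Only one bit set => Yes

Yes


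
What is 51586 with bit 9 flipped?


51586 ^ (1 << 9) = 51586 ^ 512 = 52098

52098


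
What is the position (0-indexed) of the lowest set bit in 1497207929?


0b1011001001111011001010001111001. Lowest set bit at position 0

0


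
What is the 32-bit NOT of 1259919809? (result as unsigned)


~0b1001011000110001101100111000001 = 0b10110100111001110010011000111110 = 3035047486 (32-bit unsigned)

3035047486


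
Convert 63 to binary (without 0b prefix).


63 = 111111 in binary

111111


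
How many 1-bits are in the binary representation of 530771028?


0b11111101000101110110001010100 has 16 set bits

16


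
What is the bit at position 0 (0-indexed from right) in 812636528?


0b110000011011111101100101110000, position 0 = 0

0


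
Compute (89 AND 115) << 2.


Step 1: 89 & 115 = 81
Step 2: 81 << 2 = 324

324


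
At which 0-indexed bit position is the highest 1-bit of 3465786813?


0b11001110100100111011010110111101. Highest set bit at position 31

31


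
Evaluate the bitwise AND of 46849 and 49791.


0b1011011100000001 & 0b1100001001111111 = 0b1000001000000001 = 33281

33281


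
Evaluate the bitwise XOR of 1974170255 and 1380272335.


0b1110101101010110111001010001111 ^ 0b1010010010001010100100011001111 = 0b100111111011100011101001000000 = 669923904

669923904


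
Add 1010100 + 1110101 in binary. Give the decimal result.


1010100 + 1110101 = 11001001 = 201

201


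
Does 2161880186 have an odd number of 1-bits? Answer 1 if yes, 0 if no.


0b10000000110110111010110001111010 has 16 ones => parity 0

0


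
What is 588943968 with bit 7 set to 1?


588943968 | (1 << 7) = 588943968 | 128 = 588944096

588944096


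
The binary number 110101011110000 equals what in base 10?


110101011110000 in decimal = 27376

27376


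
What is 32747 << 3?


0b111111111101011 << 3 = 0b111111111101011000 = 261976

261976


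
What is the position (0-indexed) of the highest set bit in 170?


0b10101010. Highest set bit at position 7

7


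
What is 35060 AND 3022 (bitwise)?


0b1000100011110100 & 0b101111001110 = 0b100011000100 = 2244

2244


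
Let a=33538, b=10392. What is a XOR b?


33538 ^ 10392 = 43930

43930


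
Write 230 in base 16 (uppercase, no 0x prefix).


230 = E6 hex

E6


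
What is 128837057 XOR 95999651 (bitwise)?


0b111101011011110010111000001 ^ 0b101101110001101011010100011 = 0b10000101010011001101100010 = 34943842

34943842


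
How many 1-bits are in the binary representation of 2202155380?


0b10000011010000100011100101110100 has 13 set bits

13


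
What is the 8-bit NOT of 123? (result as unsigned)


~0b1111011 = 0b10000100 = 132 (8-bit unsigned)

132


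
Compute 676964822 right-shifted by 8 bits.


0b101000010110011010100111010110 >> 8 = 0b1010000101100110101001 = 2644393

2644393


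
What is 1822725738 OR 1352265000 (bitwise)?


0b1101100101001001001011001101010 | 0b1010000100110011110110100101000 = 0b1111100101111011111111101101010 = 2092826474

2092826474


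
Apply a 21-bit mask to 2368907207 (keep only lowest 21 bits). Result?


2368907207 & 2097151 = 1222599

1222599


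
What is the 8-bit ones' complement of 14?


14 ^ 255 = 241

241


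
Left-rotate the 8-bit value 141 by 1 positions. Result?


Rotate 0b10001101 left by 1 (8-bit) = 0b11011 = 27

27


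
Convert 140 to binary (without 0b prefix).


140 = 10001100 in binary

10001100


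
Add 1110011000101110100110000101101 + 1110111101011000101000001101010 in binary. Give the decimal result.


1110011000101110100110000101101 + 1110111101011000101000001101010 = 11101010110000111001110010010111 = 3938688151

3938688151


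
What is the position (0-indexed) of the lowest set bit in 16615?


0b100000011100111. Lowest set bit at position 0

0


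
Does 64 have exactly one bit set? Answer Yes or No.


0b1000000. Only one bit set => Yes

Yes


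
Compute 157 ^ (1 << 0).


157 ^ (1 << 0) = 157 ^ 1 = 156

156


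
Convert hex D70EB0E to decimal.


D70EB0E hex = 225504014 decimal

225504014


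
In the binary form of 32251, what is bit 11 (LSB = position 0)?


0b111110111111011, position 11 = 1

1


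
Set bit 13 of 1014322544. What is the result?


1014322544 | (1 << 13) = 1014322544 | 8192 = 1014330736

1014330736


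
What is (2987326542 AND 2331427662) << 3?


Step 1: 2987326542 & 2331427662 = 2181480526
Step 2: 2181480526 << 3 = 17451844208

17451844208


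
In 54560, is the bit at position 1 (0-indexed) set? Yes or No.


0b1101010100100000, bit 1 = 0. No

No


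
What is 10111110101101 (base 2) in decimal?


10111110101101 in decimal = 12205

12205


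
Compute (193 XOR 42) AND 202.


Step 1: 193 ^ 42 = 235
Step 2: 235 & 202 = 202

202


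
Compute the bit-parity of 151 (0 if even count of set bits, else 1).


0b10010111 has 5 ones => parity 1

1


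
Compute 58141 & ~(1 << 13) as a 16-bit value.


58141 & ~(1 << 13) = 49949

49949


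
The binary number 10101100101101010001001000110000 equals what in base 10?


10101100101101010001001000110000 in decimal = 2897547824

2897547824


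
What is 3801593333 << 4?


0b11100010100101111011010111110101 << 4 = 0b111000101001011110110101111101010000 = 60825493328

60825493328


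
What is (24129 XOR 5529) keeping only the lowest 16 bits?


Step 1: 24129 ^ 5529 = 19416
Step 2: 19416 & 65535 = 19416

19416


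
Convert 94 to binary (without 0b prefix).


94 = 1011110 in binary

1011110


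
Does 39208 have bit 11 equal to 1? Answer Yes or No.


0b1001100100101000, bit 11 = 1. Yes

Yes


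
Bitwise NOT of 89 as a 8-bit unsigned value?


~0b1011001 = 0b10100110 = 166 (8-bit unsigned)

166


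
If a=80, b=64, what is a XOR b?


80 ^ 64 = 16

16


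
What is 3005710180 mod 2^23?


3005710180 & 8388607 = 2588516

2588516


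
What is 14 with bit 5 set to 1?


14 | (1 << 5) = 14 | 32 = 46

46


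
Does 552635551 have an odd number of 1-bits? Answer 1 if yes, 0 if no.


0b100000111100001000110010011111 has 14 ones => parity 0

0


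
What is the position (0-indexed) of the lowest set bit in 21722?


0b101010011011010. Lowest set bit at position 1

1


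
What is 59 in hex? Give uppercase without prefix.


59 = 3B hex

3B


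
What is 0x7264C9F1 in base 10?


7264C9F1 hex = 1919207921 decimal

1919207921


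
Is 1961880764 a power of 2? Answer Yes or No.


0b1110100111011111110110010111100. Multiple bits set => No

No


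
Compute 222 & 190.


0b11011110 & 0b10111110 = 0b10011110 = 158

158


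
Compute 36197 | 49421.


0b1000110101100101 | 0b1100000100001101 = 0b1100110101101101 = 52589

52589


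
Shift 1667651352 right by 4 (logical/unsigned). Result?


0b1100011011001100101011100011000 >> 4 = 0b110001101100110010101110001 = 104228209

104228209


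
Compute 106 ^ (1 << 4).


106 ^ (1 << 4) = 106 ^ 16 = 122

122


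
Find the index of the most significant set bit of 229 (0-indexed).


0b11100101. Highest set bit at position 7

7


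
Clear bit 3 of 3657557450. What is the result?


3657557450 & ~(1 << 3) = 3657557442

3657557442


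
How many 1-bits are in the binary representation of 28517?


0b110111101100101 has 10 set bits

10


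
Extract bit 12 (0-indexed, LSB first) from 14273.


0b11011111000001, position 12 = 1

1


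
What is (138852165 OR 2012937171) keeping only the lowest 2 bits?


Step 1: 138852165 | 2012937171 = 2147418071
Step 2: 2147418071 & 3 = 3

3


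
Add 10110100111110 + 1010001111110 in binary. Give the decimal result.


10110100111110 + 1010001111110 = 100000110111100 = 16828

16828


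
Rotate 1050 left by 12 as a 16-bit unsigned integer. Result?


Rotate 0b10000011010 left by 12 (16-bit) = 0b1010000001000001 = 41025

41025


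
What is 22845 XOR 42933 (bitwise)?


0b101100100111101 ^ 0b1010011110110101 = 0b1111111010001000 = 65160

65160


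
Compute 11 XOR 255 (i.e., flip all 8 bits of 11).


11 ^ 255 = 244

244


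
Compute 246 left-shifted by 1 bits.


0b11110110 << 1 = 0b111101100 = 492

492


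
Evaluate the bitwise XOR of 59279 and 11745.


0b1110011110001111 ^ 0b10110111100001 = 0b1100101001101110 = 51822

51822


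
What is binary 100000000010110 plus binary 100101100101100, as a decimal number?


100000000010110 + 100101100101100 = 1000101101000010 = 35650

35650


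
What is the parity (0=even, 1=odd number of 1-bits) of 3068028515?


0b10110110110111100110011001100011 has 19 ones => parity 1

1


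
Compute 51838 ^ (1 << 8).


51838 ^ (1 << 8) = 51838 ^ 256 = 52094

52094


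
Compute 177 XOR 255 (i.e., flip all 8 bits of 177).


177 ^ 255 = 78

78


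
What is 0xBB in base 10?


BB hex = 187 decimal

187


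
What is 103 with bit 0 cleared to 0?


103 & ~(1 << 0) = 102

102


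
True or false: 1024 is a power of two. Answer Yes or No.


0b10000000000. Only one bit set => Yes

Yes


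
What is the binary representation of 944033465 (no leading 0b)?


944033465 = 111000010001001100111010111001 in binary

111000010001001100111010111001


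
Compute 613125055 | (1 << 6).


613125055 | (1 << 6) = 613125055 | 64 = 613125119

613125119


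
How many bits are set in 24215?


0b101111010010111 has 10 set bits

10


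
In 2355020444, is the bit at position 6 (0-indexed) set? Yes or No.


0b10001100010111101100001010011100, bit 6 = 0. No

No


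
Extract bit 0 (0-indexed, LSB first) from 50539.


0b1100010101101011, position 0 = 1

1


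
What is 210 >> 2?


0b11010010 >> 2 = 0b110100 = 52

52


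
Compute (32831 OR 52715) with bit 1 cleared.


Step 1: 32831 | 52715 = 52735
Step 2: 52735 & ~(1 << 1) = 52733

52733


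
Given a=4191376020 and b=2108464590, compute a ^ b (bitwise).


4191376020 ^ 2108464590 = 2222968666

2222968666


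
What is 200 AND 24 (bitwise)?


0b11001000 & 0b11000 = 0b1000 = 8

8


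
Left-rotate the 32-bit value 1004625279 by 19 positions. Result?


Rotate 0b111011111000010101110101111111 left by 19 (32-bit) = 0b11101011111110011101111100001010 = 3959021322

3959021322


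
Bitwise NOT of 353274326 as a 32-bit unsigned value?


~0b10101000011101000100111010110 = 0b11101010111100010111011000101001 = 3941692969 (32-bit unsigned)

3941692969


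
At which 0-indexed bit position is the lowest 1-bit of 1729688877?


0b1100111000110001111010100101101. Lowest set bit at position 0

0


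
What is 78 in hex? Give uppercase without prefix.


78 = 4E hex

4E


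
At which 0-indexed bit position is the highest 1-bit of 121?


0b1111001. Highest set bit at position 6

6


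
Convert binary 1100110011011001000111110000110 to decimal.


1100110011011001000111110000110 in decimal = 1718390662

1718390662


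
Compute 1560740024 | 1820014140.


0b1011101000001110000000010111000 | 0b1101100011110110011011000111100 = 0b1111101011111110011011010111100 = 2105489084

2105489084


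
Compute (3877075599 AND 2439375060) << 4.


Step 1: 3877075599 & 2439375060 = 2164615300
Step 2: 2164615300 << 4 = 34633844800

34633844800


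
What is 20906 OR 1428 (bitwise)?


0b101000110101010 | 0b10110010100 = 0b101010110111110 = 21950

21950


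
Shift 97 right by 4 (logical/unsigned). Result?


0b1100001 >> 4 = 0b110 = 6

6


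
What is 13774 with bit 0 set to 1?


13774 | (1 << 0) = 13774 | 1 = 13775

13775


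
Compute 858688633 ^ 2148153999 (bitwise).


0b110011001011101000110001111001 ^ 0b10000000000010100011101010001111 = 0b10110011001001001011011011110110 = 3005527798

3005527798


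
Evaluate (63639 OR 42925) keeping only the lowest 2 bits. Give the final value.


Step 1: 63639 | 42925 = 65471
Step 2: 65471 & 3 = 3

3


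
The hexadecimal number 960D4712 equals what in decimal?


960D4712 hex = 2517452562 decimal

2517452562


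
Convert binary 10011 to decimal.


10011 in decimal = 19

19


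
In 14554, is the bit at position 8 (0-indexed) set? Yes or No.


0b11100011011010, bit 8 = 0. No

No


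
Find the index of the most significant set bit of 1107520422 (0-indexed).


0b1000010000000110110101110100110. Highest set bit at position 30

30


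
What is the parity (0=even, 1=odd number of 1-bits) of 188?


0b10111100 has 5 ones => parity 1

1


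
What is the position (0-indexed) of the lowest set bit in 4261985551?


0b11111110000010001011110100001111. Lowest set bit at position 0

0


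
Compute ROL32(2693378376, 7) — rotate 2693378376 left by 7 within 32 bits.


Rotate 0b10100000100010011011000101001000 left by 7 (32-bit) = 0b1000100110110001010010001010000 = 1155048528

1155048528


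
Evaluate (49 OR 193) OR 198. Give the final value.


Step 1: 49 | 193 = 241
Step 2: 241 | 198 = 247

247


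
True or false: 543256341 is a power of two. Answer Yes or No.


0b100000011000010110111100010101. Multiple bits set => No

No


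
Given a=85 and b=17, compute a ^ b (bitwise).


85 ^ 17 = 68

68


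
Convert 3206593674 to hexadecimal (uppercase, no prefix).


3206593674 = BF20BC8A hex

BF20BC8A


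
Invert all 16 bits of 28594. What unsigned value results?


28594 ^ 65535 = 36941

36941


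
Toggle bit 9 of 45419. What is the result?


45419 ^ (1 << 9) = 45419 ^ 512 = 45931

45931


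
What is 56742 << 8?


0b1101110110100110 << 8 = 0b110111011010011000000000 = 14525952

14525952


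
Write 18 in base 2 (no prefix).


18 = 10010 in binary

10010


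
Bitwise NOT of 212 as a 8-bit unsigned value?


~0b11010100 = 0b101011 = 43 (8-bit unsigned)

43


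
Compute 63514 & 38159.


0b1111100000011010 & 0b1001010100001111 = 0b1001000000001010 = 36874

36874


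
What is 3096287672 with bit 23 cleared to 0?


3096287672 & ~(1 << 23) = 3087899064

3087899064


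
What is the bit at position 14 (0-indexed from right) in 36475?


0b1000111001111011, position 14 = 0

0


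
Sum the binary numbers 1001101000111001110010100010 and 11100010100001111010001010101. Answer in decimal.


1001101000111001110010100010 + 11100010100001111010001010101 = 100101111101001001000011110111 = 636784887

636784887


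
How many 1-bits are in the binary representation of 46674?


0b1011011001010010 has 8 set bits

8


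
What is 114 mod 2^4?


114 & 15 = 2

2


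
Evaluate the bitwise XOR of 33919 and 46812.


0b1000010001111111 ^ 0b1011011011011100 = 0b11001010100011 = 12963

12963


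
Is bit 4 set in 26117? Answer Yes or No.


0b110011000000101, bit 4 = 0. No

No


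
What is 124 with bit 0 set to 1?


124 | (1 << 0) = 124 | 1 = 125

125


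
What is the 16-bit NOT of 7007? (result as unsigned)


~0b1101101011111 = 0b1110010010100000 = 58528 (16-bit unsigned)

58528


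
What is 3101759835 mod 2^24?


3101759835 & 16777215 = 14752091

14752091


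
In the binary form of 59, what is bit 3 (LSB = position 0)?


0b111011, position 3 = 1

1


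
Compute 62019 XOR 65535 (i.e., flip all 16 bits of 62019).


62019 ^ 65535 = 3516

3516


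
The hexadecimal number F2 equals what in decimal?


F2 hex = 242 decimal

242


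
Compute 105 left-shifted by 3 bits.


0b1101001 << 3 = 0b1101001000 = 840

840
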